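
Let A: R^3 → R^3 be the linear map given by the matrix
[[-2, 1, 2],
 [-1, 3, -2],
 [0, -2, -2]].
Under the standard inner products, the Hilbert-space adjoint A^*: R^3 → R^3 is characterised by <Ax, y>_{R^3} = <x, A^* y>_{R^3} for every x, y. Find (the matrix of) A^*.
A^* = A^T =
[[-2, -1, 0],
 [1, 3, -2],
 [2, -2, -2]]

For real matrices with standard dot products, the defining identity <Ax, y> = <x, A^* y> gives (Ax)^T y = x^T (A^*) y, i.e. x^T A^T y = x^T (A^*) y. Since this holds for all x, y, we must have A^* = A^T. Therefore
A^* =
[[-2, -1, 0],
 [1, 3, -2],
 [2, -2, -2]].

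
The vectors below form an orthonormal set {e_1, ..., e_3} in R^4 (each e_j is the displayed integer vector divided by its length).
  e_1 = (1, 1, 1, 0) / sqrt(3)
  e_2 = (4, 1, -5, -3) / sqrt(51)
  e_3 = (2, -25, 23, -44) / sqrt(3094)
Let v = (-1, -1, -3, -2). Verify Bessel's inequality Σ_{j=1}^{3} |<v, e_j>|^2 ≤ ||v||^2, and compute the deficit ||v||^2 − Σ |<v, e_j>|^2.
Σ |<v, e_j>|^2 = 181/13; ||v||^2 = 15; deficit = 14/13

Write each e_j = u_j / sqrt(<u_j, u_j>) where u_j is the displayed integer vector. Then <v, e_j> = <v, u_j> / sqrt(<u_j, u_j>), so |<v, e_j>|^2 = <v, u_j>^2 / <u_j, u_j>.
Coefficients: <v, e_1> = -5/sqrt(3), <v, e_2> = 16/sqrt(51), <v, e_3> = 42/sqrt(3094).
Square and sum: Σ |<v, e_j>|^2 = 181/13.
Compute ||v||^2 = v·v = 15.
Deficit = 15 − 181/13 = 14/13 ≥ 0, confirming Bessel's inequality. (The deficit equals ||v − Σ <v,e_j> e_j||^2, the squared distance from v to span{e_j}.)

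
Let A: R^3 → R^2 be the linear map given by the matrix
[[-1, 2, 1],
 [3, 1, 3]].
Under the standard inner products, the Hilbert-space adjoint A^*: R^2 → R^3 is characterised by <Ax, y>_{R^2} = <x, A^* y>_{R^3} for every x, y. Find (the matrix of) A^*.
A^* = A^T =
[[-1, 3],
 [2, 1],
 [1, 3]]

For real matrices with standard dot products, the defining identity <Ax, y> = <x, A^* y> gives (Ax)^T y = x^T (A^*) y, i.e. x^T A^T y = x^T (A^*) y. Since this holds for all x, y, we must have A^* = A^T. Therefore
A^* =
[[-1, 3],
 [2, 1],
 [1, 3]].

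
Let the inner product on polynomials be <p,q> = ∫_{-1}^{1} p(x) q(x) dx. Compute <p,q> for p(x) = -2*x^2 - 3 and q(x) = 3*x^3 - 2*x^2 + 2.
<p,q> = -136/15

Expand the product: p(x)·q(x) = -6*x^5 + 4*x^4 - 9*x^3 + 2*x^2 - 6.
∫_{-1}^{1} of each monomial x^k gives [2/(k+1) if k even, 0 if k odd]. Integrating term-by-term (or equivalently evaluating the antiderivative F(x) = -x^6 + 4*x^5/5 - 9*x^4/4 + 2*x^3/3 - 6*x at the endpoints):
  F(1) − F(−1) = -467/60 − (77/60) = -136/15.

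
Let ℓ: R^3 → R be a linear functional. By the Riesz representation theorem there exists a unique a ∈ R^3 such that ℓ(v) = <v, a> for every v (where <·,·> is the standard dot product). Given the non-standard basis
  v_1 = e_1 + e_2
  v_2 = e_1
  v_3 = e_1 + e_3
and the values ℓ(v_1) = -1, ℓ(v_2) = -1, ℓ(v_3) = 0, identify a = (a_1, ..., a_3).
a = (-1, 0, 1)

Write a = (a_1, ..., a_3) in the standard basis. For each basis vector v_i, ℓ(v_i) = <v_i, a> is a linear equation in the a_j's. Collect the n equations into a matrix system V a = ℓ, where row i of V is v_i (expressed in the standard basis). Since V is invertible (lower-triangular with 1s on the diagonal, up to permutation), solve by back-substitution:
  V =
[[1, 1, 0],
 [1, 0, 0],
 [1, 0, 1]]
  V a = (-1, -1, 0)
Solving gives a = (-1, 0, 1).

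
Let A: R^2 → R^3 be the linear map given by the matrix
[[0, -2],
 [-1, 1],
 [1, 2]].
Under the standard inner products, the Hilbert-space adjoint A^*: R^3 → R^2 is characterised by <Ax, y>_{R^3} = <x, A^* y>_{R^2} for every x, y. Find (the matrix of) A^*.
A^* = A^T =
[[0, -1, 1],
 [-2, 1, 2]]

For real matrices with standard dot products, the defining identity <Ax, y> = <x, A^* y> gives (Ax)^T y = x^T (A^*) y, i.e. x^T A^T y = x^T (A^*) y. Since this holds for all x, y, we must have A^* = A^T. Therefore
A^* =
[[0, -1, 1],
 [-2, 1, 2]].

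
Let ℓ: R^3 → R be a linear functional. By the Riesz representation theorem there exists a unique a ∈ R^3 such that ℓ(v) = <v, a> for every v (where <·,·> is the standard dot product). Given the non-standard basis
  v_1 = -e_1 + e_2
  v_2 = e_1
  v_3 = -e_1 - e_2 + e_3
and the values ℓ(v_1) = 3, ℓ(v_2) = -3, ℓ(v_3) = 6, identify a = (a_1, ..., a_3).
a = (-3, 0, 3)

Write a = (a_1, ..., a_3) in the standard basis. For each basis vector v_i, ℓ(v_i) = <v_i, a> is a linear equation in the a_j's. Collect the n equations into a matrix system V a = ℓ, where row i of V is v_i (expressed in the standard basis). Since V is invertible (lower-triangular with 1s on the diagonal, up to permutation), solve by back-substitution:
  V =
[[-1, 1, 0],
 [1, 0, 0],
 [-1, -1, 1]]
  V a = (3, -3, 6)
Solving gives a = (-3, 0, 3).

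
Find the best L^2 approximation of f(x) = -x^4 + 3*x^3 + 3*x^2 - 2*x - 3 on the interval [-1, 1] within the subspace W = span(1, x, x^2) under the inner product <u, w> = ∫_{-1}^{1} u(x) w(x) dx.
g(x) = 15*x^2/7 - x/5 - 102/35

The best approximation g ∈ W is the orthogonal projection of f onto W. Writing g = a_0 + a_1 x + a_2 x^2, the coefficients solve the normal equations G · a = b where
  G_{ij} = <φ_i, φ_j> and b_i = <f, φ_i>, with φ_0 = 1, φ_1 = x, φ_2 = x^2.
G =
  [2, 0, 2/3]
  [0, 2/3, 0]
  [2/3, 0, 2/5],
b = (-22/5, -2/15, -38/35).
Solving gives a_0 = -102/35, a_1 = -1/5, a_2 = 15/7, so
  g(x) = 15*x^2/7 - x/5 - 102/35.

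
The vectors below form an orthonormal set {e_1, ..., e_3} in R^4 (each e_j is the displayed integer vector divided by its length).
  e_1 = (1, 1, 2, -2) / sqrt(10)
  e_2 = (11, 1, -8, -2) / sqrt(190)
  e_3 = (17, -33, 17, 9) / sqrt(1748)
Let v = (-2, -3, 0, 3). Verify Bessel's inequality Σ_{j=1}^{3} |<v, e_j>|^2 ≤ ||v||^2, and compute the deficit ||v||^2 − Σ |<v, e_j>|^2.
Σ |<v, e_j>|^2 = 22; ||v||^2 = 22; deficit = 0

Write each e_j = u_j / sqrt(<u_j, u_j>) where u_j is the displayed integer vector. Then <v, e_j> = <v, u_j> / sqrt(<u_j, u_j>), so |<v, e_j>|^2 = <v, u_j>^2 / <u_j, u_j>.
Coefficients: <v, e_1> = -11/sqrt(10), <v, e_2> = -31/sqrt(190), <v, e_3> = 92/sqrt(1748).
Square and sum: Σ |<v, e_j>|^2 = 22.
Compute ||v||^2 = v·v = 22.
Deficit = 22 − 22 = 0 ≥ 0, confirming Bessel's inequality. (The deficit equals ||v − Σ <v,e_j> e_j||^2, the squared distance from v to span{e_j}.)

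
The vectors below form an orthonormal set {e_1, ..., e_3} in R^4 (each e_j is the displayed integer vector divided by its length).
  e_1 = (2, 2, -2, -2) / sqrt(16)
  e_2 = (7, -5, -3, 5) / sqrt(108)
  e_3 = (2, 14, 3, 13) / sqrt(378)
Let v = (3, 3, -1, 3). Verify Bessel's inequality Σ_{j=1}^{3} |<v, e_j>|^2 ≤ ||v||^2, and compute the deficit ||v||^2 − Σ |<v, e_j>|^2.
Σ |<v, e_j>|^2 = 28; ||v||^2 = 28; deficit = 0

Write each e_j = u_j / sqrt(<u_j, u_j>) where u_j is the displayed integer vector. Then <v, e_j> = <v, u_j> / sqrt(<u_j, u_j>), so |<v, e_j>|^2 = <v, u_j>^2 / <u_j, u_j>.
Coefficients: <v, e_1> = 8/sqrt(16), <v, e_2> = 24/sqrt(108), <v, e_3> = 84/sqrt(378).
Square and sum: Σ |<v, e_j>|^2 = 28.
Compute ||v||^2 = v·v = 28.
Deficit = 28 − 28 = 0 ≥ 0, confirming Bessel's inequality. (The deficit equals ||v − Σ <v,e_j> e_j||^2, the squared distance from v to span{e_j}.)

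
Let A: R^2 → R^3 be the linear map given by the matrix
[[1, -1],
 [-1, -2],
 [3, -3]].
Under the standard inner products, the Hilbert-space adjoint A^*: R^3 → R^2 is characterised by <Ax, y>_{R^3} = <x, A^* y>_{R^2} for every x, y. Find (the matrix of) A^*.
A^* = A^T =
[[1, -1, 3],
 [-1, -2, -3]]

For real matrices with standard dot products, the defining identity <Ax, y> = <x, A^* y> gives (Ax)^T y = x^T (A^*) y, i.e. x^T A^T y = x^T (A^*) y. Since this holds for all x, y, we must have A^* = A^T. Therefore
A^* =
[[1, -1, 3],
 [-1, -2, -3]].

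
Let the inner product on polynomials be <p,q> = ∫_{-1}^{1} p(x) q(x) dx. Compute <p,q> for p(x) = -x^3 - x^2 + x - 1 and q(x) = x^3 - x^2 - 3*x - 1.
<p,q> = 64/21

Expand the product: p(x)·q(x) = -x^6 + 5*x^4 + 2*x^3 - x^2 + 2*x + 1.
∫_{-1}^{1} of each monomial x^k gives [2/(k+1) if k even, 0 if k odd]. Integrating term-by-term (or equivalently evaluating the antiderivative F(x) = -x^7/7 + x^5 + x^4/2 - x^3/3 + x^2 + x at the endpoints):
  F(1) − F(−1) = 127/42 − (-1/42) = 64/21.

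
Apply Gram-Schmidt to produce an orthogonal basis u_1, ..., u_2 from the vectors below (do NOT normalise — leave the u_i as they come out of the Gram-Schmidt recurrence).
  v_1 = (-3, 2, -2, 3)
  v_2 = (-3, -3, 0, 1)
Orthogonal basis:
  u_1 = (-3, 2, -2, 3)
  u_2 = (-30/13, -45/13, 6/13, 4/13)

Apply the Gram-Schmidt recurrence
  u_1 = v_1
  u_i = v_i − Σ_{j<i} ((v_i · u_j) / (u_j · u_j)) · u_j.

Step by step this gives:
  u_1 = (-3, 2, -2, 3)
  u_2 = (-30/13, -45/13, 6/13, 4/13)

Orthogonality check:
  u_2 · u_1 = 0 (should be 0)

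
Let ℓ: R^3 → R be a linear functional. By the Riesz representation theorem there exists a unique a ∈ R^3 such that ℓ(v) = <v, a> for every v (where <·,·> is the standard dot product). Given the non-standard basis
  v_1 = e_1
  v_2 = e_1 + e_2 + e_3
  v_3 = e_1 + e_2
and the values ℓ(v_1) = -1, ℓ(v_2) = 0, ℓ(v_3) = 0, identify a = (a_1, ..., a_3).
a = (-1, 1, 0)

Write a = (a_1, ..., a_3) in the standard basis. For each basis vector v_i, ℓ(v_i) = <v_i, a> is a linear equation in the a_j's. Collect the n equations into a matrix system V a = ℓ, where row i of V is v_i (expressed in the standard basis). Since V is invertible (lower-triangular with 1s on the diagonal, up to permutation), solve by back-substitution:
  V =
[[1, 0, 0],
 [1, 1, 1],
 [1, 1, 0]]
  V a = (-1, 0, 0)
Solving gives a = (-1, 1, 0).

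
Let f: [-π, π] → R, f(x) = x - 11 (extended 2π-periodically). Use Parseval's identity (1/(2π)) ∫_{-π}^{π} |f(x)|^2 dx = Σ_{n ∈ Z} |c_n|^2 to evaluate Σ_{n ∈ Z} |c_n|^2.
Σ |c_n|^2 = π^2/3 + 121

Expand and integrate term by term over [-π, π]:
  ∫ (x)^2 dx = 1·(2π^3/3); ∫ 2·1·(-11)·x dx = 0 (odd integrand); ∫ (-11)^2 dx = 121·2π.
So (1/(2π)) ∫_{-π}^{π} (x - 11)^2 dx = 1π^2/3 + 121 = π^2/3 + 121.
Parseval ⇒ Σ |c_n|^2 = π^2/3 + 121.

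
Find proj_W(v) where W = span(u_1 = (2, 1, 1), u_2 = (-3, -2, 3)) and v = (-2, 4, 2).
proj_W(v) = (26/107, -4/107, 166/107)

Set up U = [u_1 | ... | u_2] ∈ R^(3×2). The projector onto W = col(U) is P = U (U^T U)^(-1) U^T.
Compute U^T U =
  [6, -5]
  [-5, 22],
and U^T v = (2, 4).
Solve U^T U · c = U^T v for the coefficients: c = (64/107, 34/107). The projection is proj_W(v) = U c.
Check: (v - proj_W(v)) · u_1 = 0  (should be 0).
Check: (v - proj_W(v)) · u_2 = 0  (should be 0).
Result: proj_W(v) = (26/107, -4/107, 166/107).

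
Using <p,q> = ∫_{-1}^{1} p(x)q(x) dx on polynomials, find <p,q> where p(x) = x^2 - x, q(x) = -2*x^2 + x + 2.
<p,q> = -2/15

Expand the product: p(x)·q(x) = -2*x^4 + 3*x^3 + x^2 - 2*x.
∫_{-1}^{1} of each monomial x^k gives [2/(k+1) if k even, 0 if k odd]. Integrating term-by-term (or equivalently evaluating the antiderivative F(x) = -2*x^5/5 + 3*x^4/4 + x^3/3 - x^2 at the endpoints):
  F(1) − F(−1) = -19/60 − (-11/60) = -2/15.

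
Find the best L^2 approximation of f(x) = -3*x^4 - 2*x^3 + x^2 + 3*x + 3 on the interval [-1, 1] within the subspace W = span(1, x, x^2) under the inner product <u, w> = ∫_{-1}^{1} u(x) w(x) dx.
g(x) = -11*x^2/7 + 9*x/5 + 114/35

The best approximation g ∈ W is the orthogonal projection of f onto W. Writing g = a_0 + a_1 x + a_2 x^2, the coefficients solve the normal equations G · a = b where
  G_{ij} = <φ_i, φ_j> and b_i = <f, φ_i>, with φ_0 = 1, φ_1 = x, φ_2 = x^2.
G =
  [2, 0, 2/3]
  [0, 2/3, 0]
  [2/3, 0, 2/5],
b = (82/15, 6/5, 54/35).
Solving gives a_0 = 114/35, a_1 = 9/5, a_2 = -11/7, so
  g(x) = -11*x^2/7 + 9*x/5 + 114/35.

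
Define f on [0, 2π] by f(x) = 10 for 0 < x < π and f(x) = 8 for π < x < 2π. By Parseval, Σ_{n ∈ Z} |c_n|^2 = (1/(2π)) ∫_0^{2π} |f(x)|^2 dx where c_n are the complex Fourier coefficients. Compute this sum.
Σ |c_n|^2 = 82

Parseval equates the L^2 energy of f (normalised by 1/(2π)) with the ℓ^2 sum of its Fourier coefficients: (1/(2π)) ∫_0^{2π} |f|^2 = Σ |c_n|^2.
Compute the left side: (1/(2π)) [∫_0^π 10^2 dx + ∫_π^{2π} 8^2 dx] = (1/(2π)) · (100π + 64π) = (100 + 64)/2 = 82.
So Σ_{n ∈ Z} |c_n|^2 = 82.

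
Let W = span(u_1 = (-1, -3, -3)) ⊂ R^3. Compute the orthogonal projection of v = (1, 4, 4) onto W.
proj_W(v) = (25/19, 75/19, 75/19)

Set up U = [u_1 | ... | u_1] ∈ R^(3×1). The projector onto W = col(U) is P = U (U^T U)^(-1) U^T.
Compute U^T U =
  [19],
and U^T v = (-25).
Solve U^T U · c = U^T v for the coefficients: c = (-25/19). The projection is proj_W(v) = U c.
Check: (v - proj_W(v)) · u_1 = 0  (should be 0).
Result: proj_W(v) = (25/19, 75/19, 75/19).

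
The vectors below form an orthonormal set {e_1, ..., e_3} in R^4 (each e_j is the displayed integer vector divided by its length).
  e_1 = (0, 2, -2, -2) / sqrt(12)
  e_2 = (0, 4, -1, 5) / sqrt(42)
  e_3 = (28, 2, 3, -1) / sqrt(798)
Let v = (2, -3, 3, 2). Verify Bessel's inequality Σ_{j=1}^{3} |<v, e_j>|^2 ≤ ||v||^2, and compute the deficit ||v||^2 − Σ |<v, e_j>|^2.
Σ |<v, e_j>|^2 = 26; ||v||^2 = 26; deficit = 0

Write each e_j = u_j / sqrt(<u_j, u_j>) where u_j is the displayed integer vector. Then <v, e_j> = <v, u_j> / sqrt(<u_j, u_j>), so |<v, e_j>|^2 = <v, u_j>^2 / <u_j, u_j>.
Coefficients: <v, e_1> = -16/sqrt(12), <v, e_2> = -5/sqrt(42), <v, e_3> = 57/sqrt(798).
Square and sum: Σ |<v, e_j>|^2 = 26.
Compute ||v||^2 = v·v = 26.
Deficit = 26 − 26 = 0 ≥ 0, confirming Bessel's inequality. (The deficit equals ||v − Σ <v,e_j> e_j||^2, the squared distance from v to span{e_j}.)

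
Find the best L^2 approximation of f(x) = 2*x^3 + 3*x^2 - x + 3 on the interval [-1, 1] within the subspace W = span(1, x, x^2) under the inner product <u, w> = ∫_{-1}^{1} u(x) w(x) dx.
g(x) = 3*x^2 + x/5 + 3

The best approximation g ∈ W is the orthogonal projection of f onto W. Writing g = a_0 + a_1 x + a_2 x^2, the coefficients solve the normal equations G · a = b where
  G_{ij} = <φ_i, φ_j> and b_i = <f, φ_i>, with φ_0 = 1, φ_1 = x, φ_2 = x^2.
G =
  [2, 0, 2/3]
  [0, 2/3, 0]
  [2/3, 0, 2/5],
b = (8, 2/15, 16/5).
Solving gives a_0 = 3, a_1 = 1/5, a_2 = 3, so
  g(x) = 3*x^2 + x/5 + 3.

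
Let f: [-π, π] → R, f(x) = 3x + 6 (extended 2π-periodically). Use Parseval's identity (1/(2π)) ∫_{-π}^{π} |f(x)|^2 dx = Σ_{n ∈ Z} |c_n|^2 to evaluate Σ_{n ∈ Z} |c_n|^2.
Σ |c_n|^2 = 3π^2 + 36

Expand and integrate term by term over [-π, π]:
  ∫ (3x)^2 dx = 9·(2π^3/3); ∫ 2·3·(6)·x dx = 0 (odd integrand); ∫ 6^2 dx = 36·2π.
So (1/(2π)) ∫_{-π}^{π} (3x + 6)^2 dx = 9π^2/3 + 36 = 3π^2 + 36.
Parseval ⇒ Σ |c_n|^2 = 3π^2 + 36.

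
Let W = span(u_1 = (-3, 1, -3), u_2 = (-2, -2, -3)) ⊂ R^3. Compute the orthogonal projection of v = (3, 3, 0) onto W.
proj_W(v) = (69/77, 177/77, 144/77)

Set up U = [u_1 | ... | u_2] ∈ R^(3×2). The projector onto W = col(U) is P = U (U^T U)^(-1) U^T.
Compute U^T U =
  [19, 13]
  [13, 17],
and U^T v = (-6, -12).
Solve U^T U · c = U^T v for the coefficients: c = (27/77, -75/77). The projection is proj_W(v) = U c.
Check: (v - proj_W(v)) · u_1 = 0  (should be 0).
Check: (v - proj_W(v)) · u_2 = 0  (should be 0).
Result: proj_W(v) = (69/77, 177/77, 144/77).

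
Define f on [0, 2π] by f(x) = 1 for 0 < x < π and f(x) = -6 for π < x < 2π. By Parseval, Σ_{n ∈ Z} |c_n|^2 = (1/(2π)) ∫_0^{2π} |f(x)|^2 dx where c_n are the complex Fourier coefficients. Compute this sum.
Σ |c_n|^2 = 37/2

Parseval equates the L^2 energy of f (normalised by 1/(2π)) with the ℓ^2 sum of its Fourier coefficients: (1/(2π)) ∫_0^{2π} |f|^2 = Σ |c_n|^2.
Compute the left side: (1/(2π)) [∫_0^π 1^2 dx + ∫_π^{2π} (-6)^2 dx] = (1/(2π)) · (1π + 36π) = (1 + 36)/2 = 37/2.
So Σ_{n ∈ Z} |c_n|^2 = 37/2.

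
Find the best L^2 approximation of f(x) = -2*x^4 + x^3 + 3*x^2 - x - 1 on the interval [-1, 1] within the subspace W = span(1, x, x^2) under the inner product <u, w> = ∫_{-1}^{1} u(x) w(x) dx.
g(x) = 9*x^2/7 - 2*x/5 - 29/35

The best approximation g ∈ W is the orthogonal projection of f onto W. Writing g = a_0 + a_1 x + a_2 x^2, the coefficients solve the normal equations G · a = b where
  G_{ij} = <φ_i, φ_j> and b_i = <f, φ_i>, with φ_0 = 1, φ_1 = x, φ_2 = x^2.
G =
  [2, 0, 2/3]
  [0, 2/3, 0]
  [2/3, 0, 2/5],
b = (-4/5, -4/15, -4/105).
Solving gives a_0 = -29/35, a_1 = -2/5, a_2 = 9/7, so
  g(x) = 9*x^2/7 - 2*x/5 - 29/35.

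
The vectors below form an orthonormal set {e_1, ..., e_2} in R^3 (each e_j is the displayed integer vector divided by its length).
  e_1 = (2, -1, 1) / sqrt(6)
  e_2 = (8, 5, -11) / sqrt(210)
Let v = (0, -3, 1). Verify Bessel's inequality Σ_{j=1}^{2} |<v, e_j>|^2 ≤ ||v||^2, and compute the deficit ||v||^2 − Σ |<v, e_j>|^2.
Σ |<v, e_j>|^2 = 206/35; ||v||^2 = 10; deficit = 144/35

Write each e_j = u_j / sqrt(<u_j, u_j>) where u_j is the displayed integer vector. Then <v, e_j> = <v, u_j> / sqrt(<u_j, u_j>), so |<v, e_j>|^2 = <v, u_j>^2 / <u_j, u_j>.
Coefficients: <v, e_1> = 4/sqrt(6), <v, e_2> = -26/sqrt(210).
Square and sum: Σ |<v, e_j>|^2 = 206/35.
Compute ||v||^2 = v·v = 10.
Deficit = 10 − 206/35 = 144/35 ≥ 0, confirming Bessel's inequality. (The deficit equals ||v − Σ <v,e_j> e_j||^2, the squared distance from v to span{e_j}.)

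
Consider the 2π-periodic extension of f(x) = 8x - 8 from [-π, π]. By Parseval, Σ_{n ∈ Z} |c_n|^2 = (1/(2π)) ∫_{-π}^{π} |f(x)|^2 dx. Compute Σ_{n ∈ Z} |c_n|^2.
Σ |c_n|^2 = 64π^2/3 + 64

Expand and integrate term by term over [-π, π]:
  ∫ (8x)^2 dx = 64·(2π^3/3); ∫ 2·8·(-8)·x dx = 0 (odd integrand); ∫ (-8)^2 dx = 64·2π.
So (1/(2π)) ∫_{-π}^{π} (8x - 8)^2 dx = 64π^2/3 + 64 = 64π^2/3 + 64.
Parseval ⇒ Σ |c_n|^2 = 64π^2/3 + 64.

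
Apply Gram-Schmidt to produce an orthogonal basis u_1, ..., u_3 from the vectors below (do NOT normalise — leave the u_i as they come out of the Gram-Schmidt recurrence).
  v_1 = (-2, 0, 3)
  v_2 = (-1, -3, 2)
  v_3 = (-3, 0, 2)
Orthogonal basis:
  u_1 = (-2, 0, 3)
  u_2 = (3/13, -3, 2/13)
  u_3 = (-135/118, -15/118, -45/59)

Apply the Gram-Schmidt recurrence
  u_1 = v_1
  u_i = v_i − Σ_{j<i} ((v_i · u_j) / (u_j · u_j)) · u_j.

Step by step this gives:
  u_1 = (-2, 0, 3)
  u_2 = (3/13, -3, 2/13)
  u_3 = (-135/118, -15/118, -45/59)

Orthogonality check:
  u_2 · u_1 = 0 (should be 0)
  u_3 · u_1 = 0 (should be 0)
  u_3 · u_2 = 0 (should be 0)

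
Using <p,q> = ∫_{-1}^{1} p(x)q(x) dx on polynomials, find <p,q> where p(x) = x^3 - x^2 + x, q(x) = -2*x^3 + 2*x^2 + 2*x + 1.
<p,q> = -74/105

Expand the product: p(x)·q(x) = -2*x^6 + 4*x^5 - 2*x^4 + x^3 + x^2 + x.
∫_{-1}^{1} of each monomial x^k gives [2/(k+1) if k even, 0 if k odd]. Integrating term-by-term (or equivalently evaluating the antiderivative F(x) = -2*x^7/7 + 2*x^6/3 - 2*x^5/5 + x^4/4 + x^3/3 + x^2/2 at the endpoints):
  F(1) − F(−1) = 149/140 − (743/420) = -74/105.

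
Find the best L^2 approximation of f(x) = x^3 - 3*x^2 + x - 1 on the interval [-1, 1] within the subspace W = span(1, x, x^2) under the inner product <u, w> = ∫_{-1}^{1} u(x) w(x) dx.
g(x) = -3*x^2 + 8*x/5 - 1

The best approximation g ∈ W is the orthogonal projection of f onto W. Writing g = a_0 + a_1 x + a_2 x^2, the coefficients solve the normal equations G · a = b where
  G_{ij} = <φ_i, φ_j> and b_i = <f, φ_i>, with φ_0 = 1, φ_1 = x, φ_2 = x^2.
G =
  [2, 0, 2/3]
  [0, 2/3, 0]
  [2/3, 0, 2/5],
b = (-4, 16/15, -28/15).
Solving gives a_0 = -1, a_1 = 8/5, a_2 = -3, so
  g(x) = -3*x^2 + 8*x/5 - 1.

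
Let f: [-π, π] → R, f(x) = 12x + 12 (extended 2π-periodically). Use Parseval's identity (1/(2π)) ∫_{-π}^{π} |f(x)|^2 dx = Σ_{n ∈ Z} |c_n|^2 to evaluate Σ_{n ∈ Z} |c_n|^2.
Σ |c_n|^2 = 48π^2 + 144

Expand and integrate term by term over [-π, π]:
  ∫ (12x)^2 dx = 144·(2π^3/3); ∫ 2·12·(12)·x dx = 0 (odd integrand); ∫ 12^2 dx = 144·2π.
So (1/(2π)) ∫_{-π}^{π} (12x + 12)^2 dx = 144π^2/3 + 144 = 48π^2 + 144.
Parseval ⇒ Σ |c_n|^2 = 48π^2 + 144.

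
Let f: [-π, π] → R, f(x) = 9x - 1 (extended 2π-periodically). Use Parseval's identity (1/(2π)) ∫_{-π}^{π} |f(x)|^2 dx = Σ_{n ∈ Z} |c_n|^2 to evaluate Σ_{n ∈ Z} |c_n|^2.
Σ |c_n|^2 = 27π^2 + 1

Expand and integrate term by term over [-π, π]:
  ∫ (9x)^2 dx = 81·(2π^3/3); ∫ 2·9·(-1)·x dx = 0 (odd integrand); ∫ (-1)^2 dx = 1·2π.
So (1/(2π)) ∫_{-π}^{π} (9x - 1)^2 dx = 81π^2/3 + 1 = 27π^2 + 1.
Parseval ⇒ Σ |c_n|^2 = 27π^2 + 1.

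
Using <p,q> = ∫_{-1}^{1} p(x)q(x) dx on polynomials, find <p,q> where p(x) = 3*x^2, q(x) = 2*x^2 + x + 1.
<p,q> = 22/5

Expand the product: p(x)·q(x) = 6*x^4 + 3*x^3 + 3*x^2.
∫_{-1}^{1} of each monomial x^k gives [2/(k+1) if k even, 0 if k odd]. Integrating term-by-term (or equivalently evaluating the antiderivative F(x) = 6*x^5/5 + 3*x^4/4 + x^3 at the endpoints):
  F(1) − F(−1) = 59/20 − (-29/20) = 22/5.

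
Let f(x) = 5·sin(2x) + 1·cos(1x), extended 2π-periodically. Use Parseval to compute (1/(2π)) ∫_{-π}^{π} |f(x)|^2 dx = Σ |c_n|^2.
Σ |c_n|^2 = 13

Expand |f|^2 and use orthogonality of {sin(nx), cos(mx)} on [-π, π]:
  ∫_{-π}^{π} sin(nx)^2 dx = π, ∫ cos(mx)^2 dx = π, and cross terms integrate to 0.
So ∫_{-π}^{π} f(x)^2 dx = 5^2 · π + 1^2 · π = (25 + 1)π.
Divide by 2π: (25 + 1)/2 = 13.
By Parseval, this equals Σ |c_n|^2.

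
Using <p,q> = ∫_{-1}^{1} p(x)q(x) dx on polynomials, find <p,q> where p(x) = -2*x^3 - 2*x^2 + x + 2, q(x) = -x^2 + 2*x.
<p,q> = -4/5

Expand the product: p(x)·q(x) = 2*x^5 - 2*x^4 - 5*x^3 + 4*x.
∫_{-1}^{1} of each monomial x^k gives [2/(k+1) if k even, 0 if k odd]. Integrating term-by-term (or equivalently evaluating the antiderivative F(x) = x^6/3 - 2*x^5/5 - 5*x^4/4 + 2*x^2 at the endpoints):
  F(1) − F(−1) = 41/60 − (89/60) = -4/5.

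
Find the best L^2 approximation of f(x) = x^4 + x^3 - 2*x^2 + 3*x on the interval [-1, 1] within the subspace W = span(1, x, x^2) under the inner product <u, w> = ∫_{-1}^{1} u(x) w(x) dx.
g(x) = -8*x^2/7 + 18*x/5 - 3/35

The best approximation g ∈ W is the orthogonal projection of f onto W. Writing g = a_0 + a_1 x + a_2 x^2, the coefficients solve the normal equations G · a = b where
  G_{ij} = <φ_i, φ_j> and b_i = <f, φ_i>, with φ_0 = 1, φ_1 = x, φ_2 = x^2.
G =
  [2, 0, 2/3]
  [0, 2/3, 0]
  [2/3, 0, 2/5],
b = (-14/15, 12/5, -18/35).
Solving gives a_0 = -3/35, a_1 = 18/5, a_2 = -8/7, so
  g(x) = -8*x^2/7 + 18*x/5 - 3/35.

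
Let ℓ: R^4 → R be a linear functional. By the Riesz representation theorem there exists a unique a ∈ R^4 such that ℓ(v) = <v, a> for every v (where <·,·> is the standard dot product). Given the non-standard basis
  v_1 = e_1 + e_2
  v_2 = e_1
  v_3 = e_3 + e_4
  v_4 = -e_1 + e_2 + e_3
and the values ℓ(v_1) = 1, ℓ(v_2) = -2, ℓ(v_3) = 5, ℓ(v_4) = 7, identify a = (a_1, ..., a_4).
a = (-2, 3, 2, 3)

Write a = (a_1, ..., a_4) in the standard basis. For each basis vector v_i, ℓ(v_i) = <v_i, a> is a linear equation in the a_j's. Collect the n equations into a matrix system V a = ℓ, where row i of V is v_i (expressed in the standard basis). Since V is invertible (lower-triangular with 1s on the diagonal, up to permutation), solve by back-substitution:
  V =
[[1, 1, 0, 0],
 [1, 0, 0, 0],
 [0, 0, 1, 1],
 [-1, 1, 1, 0]]
  V a = (1, -2, 5, 7)
Solving gives a = (-2, 3, 2, 3).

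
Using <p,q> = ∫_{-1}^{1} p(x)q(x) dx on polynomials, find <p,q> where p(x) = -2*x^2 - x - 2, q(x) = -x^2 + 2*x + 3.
<p,q> = -76/5

Expand the product: p(x)·q(x) = 2*x^4 - 3*x^3 - 6*x^2 - 7*x - 6.
∫_{-1}^{1} of each monomial x^k gives [2/(k+1) if k even, 0 if k odd]. Integrating term-by-term (or equivalently evaluating the antiderivative F(x) = 2*x^5/5 - 3*x^4/4 - 2*x^3 - 7*x^2/2 - 6*x at the endpoints):
  F(1) − F(−1) = -237/20 − (67/20) = -76/5.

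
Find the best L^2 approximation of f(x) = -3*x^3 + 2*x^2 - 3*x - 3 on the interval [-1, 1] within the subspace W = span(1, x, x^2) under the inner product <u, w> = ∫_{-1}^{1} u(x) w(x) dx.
g(x) = 2*x^2 - 24*x/5 - 3

The best approximation g ∈ W is the orthogonal projection of f onto W. Writing g = a_0 + a_1 x + a_2 x^2, the coefficients solve the normal equations G · a = b where
  G_{ij} = <φ_i, φ_j> and b_i = <f, φ_i>, with φ_0 = 1, φ_1 = x, φ_2 = x^2.
G =
  [2, 0, 2/3]
  [0, 2/3, 0]
  [2/3, 0, 2/5],
b = (-14/3, -16/5, -6/5).
Solving gives a_0 = -3, a_1 = -24/5, a_2 = 2, so
  g(x) = 2*x^2 - 24*x/5 - 3.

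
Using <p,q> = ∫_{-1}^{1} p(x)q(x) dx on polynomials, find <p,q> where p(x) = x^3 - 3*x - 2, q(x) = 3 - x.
<p,q> = -52/5

Expand the product: p(x)·q(x) = -x^4 + 3*x^3 + 3*x^2 - 7*x - 6.
∫_{-1}^{1} of each monomial x^k gives [2/(k+1) if k even, 0 if k odd]. Integrating term-by-term (or equivalently evaluating the antiderivative F(x) = -x^5/5 + 3*x^4/4 + x^3 - 7*x^2/2 - 6*x at the endpoints):
  F(1) − F(−1) = -159/20 − (49/20) = -52/5.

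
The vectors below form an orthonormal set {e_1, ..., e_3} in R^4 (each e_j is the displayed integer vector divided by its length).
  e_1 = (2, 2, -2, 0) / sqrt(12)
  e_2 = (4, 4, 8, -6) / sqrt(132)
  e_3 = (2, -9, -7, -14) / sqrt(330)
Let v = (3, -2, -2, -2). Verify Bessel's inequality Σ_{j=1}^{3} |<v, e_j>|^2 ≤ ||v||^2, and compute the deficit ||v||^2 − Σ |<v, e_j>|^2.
Σ |<v, e_j>|^2 = 81/5; ||v||^2 = 21; deficit = 24/5

Write each e_j = u_j / sqrt(<u_j, u_j>) where u_j is the displayed integer vector. Then <v, e_j> = <v, u_j> / sqrt(<u_j, u_j>), so |<v, e_j>|^2 = <v, u_j>^2 / <u_j, u_j>.
Coefficients: <v, e_1> = 6/sqrt(12), <v, e_2> = 0/sqrt(132), <v, e_3> = 66/sqrt(330).
Square and sum: Σ |<v, e_j>|^2 = 81/5.
Compute ||v||^2 = v·v = 21.
Deficit = 21 − 81/5 = 24/5 ≥ 0, confirming Bessel's inequality. (The deficit equals ||v − Σ <v,e_j> e_j||^2, the squared distance from v to span{e_j}.)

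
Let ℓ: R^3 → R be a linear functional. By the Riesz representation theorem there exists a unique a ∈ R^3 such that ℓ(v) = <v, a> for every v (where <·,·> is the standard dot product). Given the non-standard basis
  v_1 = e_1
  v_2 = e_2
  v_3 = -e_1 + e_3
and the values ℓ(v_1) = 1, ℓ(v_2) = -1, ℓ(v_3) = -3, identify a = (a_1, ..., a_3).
a = (1, -1, -2)

Write a = (a_1, ..., a_3) in the standard basis. For each basis vector v_i, ℓ(v_i) = <v_i, a> is a linear equation in the a_j's. Collect the n equations into a matrix system V a = ℓ, where row i of V is v_i (expressed in the standard basis). Since V is invertible (lower-triangular with 1s on the diagonal, up to permutation), solve by back-substitution:
  V =
[[1, 0, 0],
 [0, 1, 0],
 [-1, 0, 1]]
  V a = (1, -1, -3)
Solving gives a = (1, -1, -2).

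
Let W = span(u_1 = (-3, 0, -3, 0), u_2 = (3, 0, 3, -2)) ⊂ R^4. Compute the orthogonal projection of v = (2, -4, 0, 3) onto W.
proj_W(v) = (1, 0, 1, 3)

Set up U = [u_1 | ... | u_2] ∈ R^(4×2). The projector onto W = col(U) is P = U (U^T U)^(-1) U^T.
Compute U^T U =
  [18, -18]
  [-18, 22],
and U^T v = (-6, 0).
Solve U^T U · c = U^T v for the coefficients: c = (-11/6, -3/2). The projection is proj_W(v) = U c.
Check: (v - proj_W(v)) · u_1 = 0  (should be 0).
Check: (v - proj_W(v)) · u_2 = 0  (should be 0).
Result: proj_W(v) = (1, 0, 1, 3).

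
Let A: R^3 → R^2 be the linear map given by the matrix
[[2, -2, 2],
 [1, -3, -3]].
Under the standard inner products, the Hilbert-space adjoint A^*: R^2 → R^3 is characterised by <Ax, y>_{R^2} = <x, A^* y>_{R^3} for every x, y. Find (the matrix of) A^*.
A^* = A^T =
[[2, 1],
 [-2, -3],
 [2, -3]]

For real matrices with standard dot products, the defining identity <Ax, y> = <x, A^* y> gives (Ax)^T y = x^T (A^*) y, i.e. x^T A^T y = x^T (A^*) y. Since this holds for all x, y, we must have A^* = A^T. Therefore
A^* =
[[2, 1],
 [-2, -3],
 [2, -3]].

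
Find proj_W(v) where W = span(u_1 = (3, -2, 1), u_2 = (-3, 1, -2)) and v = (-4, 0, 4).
proj_W(v) = (-4/3, 8/3, 4/3)

Set up U = [u_1 | ... | u_2] ∈ R^(3×2). The projector onto W = col(U) is P = U (U^T U)^(-1) U^T.
Compute U^T U =
  [14, -13]
  [-13, 14],
and U^T v = (-8, 4).
Solve U^T U · c = U^T v for the coefficients: c = (-20/9, -16/9). The projection is proj_W(v) = U c.
Check: (v - proj_W(v)) · u_1 = 0  (should be 0).
Check: (v - proj_W(v)) · u_2 = 0  (should be 0).
Result: proj_W(v) = (-4/3, 8/3, 4/3).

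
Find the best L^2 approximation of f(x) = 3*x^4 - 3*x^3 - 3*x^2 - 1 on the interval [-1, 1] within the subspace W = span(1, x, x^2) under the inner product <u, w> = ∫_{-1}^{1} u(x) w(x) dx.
g(x) = -3*x^2/7 - 9*x/5 - 44/35

The best approximation g ∈ W is the orthogonal projection of f onto W. Writing g = a_0 + a_1 x + a_2 x^2, the coefficients solve the normal equations G · a = b where
  G_{ij} = <φ_i, φ_j> and b_i = <f, φ_i>, with φ_0 = 1, φ_1 = x, φ_2 = x^2.
G =
  [2, 0, 2/3]
  [0, 2/3, 0]
  [2/3, 0, 2/5],
b = (-14/5, -6/5, -106/105).
Solving gives a_0 = -44/35, a_1 = -9/5, a_2 = -3/7, so
  g(x) = -3*x^2/7 - 9*x/5 - 44/35.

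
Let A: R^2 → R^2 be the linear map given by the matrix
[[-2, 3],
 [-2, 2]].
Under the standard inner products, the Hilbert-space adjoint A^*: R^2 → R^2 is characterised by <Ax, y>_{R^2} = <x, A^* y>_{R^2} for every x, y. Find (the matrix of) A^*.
A^* = A^T =
[[-2, -2],
 [3, 2]]

For real matrices with standard dot products, the defining identity <Ax, y> = <x, A^* y> gives (Ax)^T y = x^T (A^*) y, i.e. x^T A^T y = x^T (A^*) y. Since this holds for all x, y, we must have A^* = A^T. Therefore
A^* =
[[-2, -2],
 [3, 2]].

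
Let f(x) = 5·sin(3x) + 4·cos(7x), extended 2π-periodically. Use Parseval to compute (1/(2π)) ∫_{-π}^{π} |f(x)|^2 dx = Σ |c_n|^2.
Σ |c_n|^2 = 41/2

Expand |f|^2 and use orthogonality of {sin(nx), cos(mx)} on [-π, π]:
  ∫_{-π}^{π} sin(nx)^2 dx = π, ∫ cos(mx)^2 dx = π, and cross terms integrate to 0.
So ∫_{-π}^{π} f(x)^2 dx = 5^2 · π + 4^2 · π = (25 + 16)π.
Divide by 2π: (25 + 16)/2 = 41/2.
By Parseval, this equals Σ |c_n|^2.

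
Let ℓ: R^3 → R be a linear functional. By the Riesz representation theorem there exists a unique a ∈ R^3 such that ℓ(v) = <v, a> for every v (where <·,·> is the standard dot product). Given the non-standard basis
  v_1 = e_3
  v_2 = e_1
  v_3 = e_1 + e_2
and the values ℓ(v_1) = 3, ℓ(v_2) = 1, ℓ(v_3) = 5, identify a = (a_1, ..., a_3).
a = (1, 4, 3)

Write a = (a_1, ..., a_3) in the standard basis. For each basis vector v_i, ℓ(v_i) = <v_i, a> is a linear equation in the a_j's. Collect the n equations into a matrix system V a = ℓ, where row i of V is v_i (expressed in the standard basis). Since V is invertible (lower-triangular with 1s on the diagonal, up to permutation), solve by back-substitution:
  V =
[[0, 0, 1],
 [1, 0, 0],
 [1, 1, 0]]
  V a = (3, 1, 5)
Solving gives a = (1, 4, 3).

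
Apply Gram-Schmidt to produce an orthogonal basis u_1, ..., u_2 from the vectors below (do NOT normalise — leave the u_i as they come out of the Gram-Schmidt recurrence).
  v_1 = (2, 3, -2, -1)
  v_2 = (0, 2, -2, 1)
Orthogonal basis:
  u_1 = (2, 3, -2, -1)
  u_2 = (-1, 1/2, -1, 3/2)

Apply the Gram-Schmidt recurrence
  u_1 = v_1
  u_i = v_i − Σ_{j<i} ((v_i · u_j) / (u_j · u_j)) · u_j.

Step by step this gives:
  u_1 = (2, 3, -2, -1)
  u_2 = (-1, 1/2, -1, 3/2)

Orthogonality check:
  u_2 · u_1 = 0 (should be 0)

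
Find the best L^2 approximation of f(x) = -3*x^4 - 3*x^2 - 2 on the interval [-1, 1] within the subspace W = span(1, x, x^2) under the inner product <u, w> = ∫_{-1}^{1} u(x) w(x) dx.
g(x) = -39*x^2/7 - 61/35

The best approximation g ∈ W is the orthogonal projection of f onto W. Writing g = a_0 + a_1 x + a_2 x^2, the coefficients solve the normal equations G · a = b where
  G_{ij} = <φ_i, φ_j> and b_i = <f, φ_i>, with φ_0 = 1, φ_1 = x, φ_2 = x^2.
G =
  [2, 0, 2/3]
  [0, 2/3, 0]
  [2/3, 0, 2/5],
b = (-36/5, 0, -356/105).
Solving gives a_0 = -61/35, a_1 = 0, a_2 = -39/7, so
  g(x) = -39*x^2/7 - 61/35.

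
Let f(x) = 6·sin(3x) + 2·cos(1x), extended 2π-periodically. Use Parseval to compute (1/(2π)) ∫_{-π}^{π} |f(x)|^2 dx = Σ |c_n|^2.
Σ |c_n|^2 = 20

Expand |f|^2 and use orthogonality of {sin(nx), cos(mx)} on [-π, π]:
  ∫_{-π}^{π} sin(nx)^2 dx = π, ∫ cos(mx)^2 dx = π, and cross terms integrate to 0.
So ∫_{-π}^{π} f(x)^2 dx = 6^2 · π + 2^2 · π = (36 + 4)π.
Divide by 2π: (36 + 4)/2 = 20.
By Parseval, this equals Σ |c_n|^2.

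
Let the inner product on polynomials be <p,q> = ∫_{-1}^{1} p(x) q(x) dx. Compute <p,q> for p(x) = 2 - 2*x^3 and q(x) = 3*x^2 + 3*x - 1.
<p,q> = -12/5

Expand the product: p(x)·q(x) = -6*x^5 - 6*x^4 + 2*x^3 + 6*x^2 + 6*x - 2.
∫_{-1}^{1} of each monomial x^k gives [2/(k+1) if k even, 0 if k odd]. Integrating term-by-term (or equivalently evaluating the antiderivative F(x) = -x^6 - 6*x^5/5 + x^4/2 + 2*x^3 + 3*x^2 - 2*x at the endpoints):
  F(1) − F(−1) = 13/10 − (37/10) = -12/5.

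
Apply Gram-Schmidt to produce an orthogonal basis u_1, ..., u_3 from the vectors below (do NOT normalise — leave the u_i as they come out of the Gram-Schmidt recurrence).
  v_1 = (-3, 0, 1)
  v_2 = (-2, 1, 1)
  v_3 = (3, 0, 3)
Orthogonal basis:
  u_1 = (-3, 0, 1)
  u_2 = (1/10, 1, 3/10)
  u_3 = (12/11, -12/11, 36/11)

Apply the Gram-Schmidt recurrence
  u_1 = v_1
  u_i = v_i − Σ_{j<i} ((v_i · u_j) / (u_j · u_j)) · u_j.

Step by step this gives:
  u_1 = (-3, 0, 1)
  u_2 = (1/10, 1, 3/10)
  u_3 = (12/11, -12/11, 36/11)

Orthogonality check:
  u_2 · u_1 = 0 (should be 0)
  u_3 · u_1 = 0 (should be 0)
  u_3 · u_2 = 0 (should be 0)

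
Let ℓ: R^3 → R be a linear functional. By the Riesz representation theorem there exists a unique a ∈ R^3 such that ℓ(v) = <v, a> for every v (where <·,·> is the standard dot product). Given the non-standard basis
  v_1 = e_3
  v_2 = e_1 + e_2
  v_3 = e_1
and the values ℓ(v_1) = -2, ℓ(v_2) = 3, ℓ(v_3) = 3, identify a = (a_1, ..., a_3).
a = (3, 0, -2)

Write a = (a_1, ..., a_3) in the standard basis. For each basis vector v_i, ℓ(v_i) = <v_i, a> is a linear equation in the a_j's. Collect the n equations into a matrix system V a = ℓ, where row i of V is v_i (expressed in the standard basis). Since V is invertible (lower-triangular with 1s on the diagonal, up to permutation), solve by back-substitution:
  V =
[[0, 0, 1],
 [1, 1, 0],
 [1, 0, 0]]
  V a = (-2, 3, 3)
Solving gives a = (3, 0, -2).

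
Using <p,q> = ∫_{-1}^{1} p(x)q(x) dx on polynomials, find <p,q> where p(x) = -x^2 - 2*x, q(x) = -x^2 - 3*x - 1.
<p,q> = 76/15

Expand the product: p(x)·q(x) = x^4 + 5*x^3 + 7*x^2 + 2*x.
∫_{-1}^{1} of each monomial x^k gives [2/(k+1) if k even, 0 if k odd]. Integrating term-by-term (or equivalently evaluating the antiderivative F(x) = x^5/5 + 5*x^4/4 + 7*x^3/3 + x^2 at the endpoints):
  F(1) − F(−1) = 287/60 − (-17/60) = 76/15.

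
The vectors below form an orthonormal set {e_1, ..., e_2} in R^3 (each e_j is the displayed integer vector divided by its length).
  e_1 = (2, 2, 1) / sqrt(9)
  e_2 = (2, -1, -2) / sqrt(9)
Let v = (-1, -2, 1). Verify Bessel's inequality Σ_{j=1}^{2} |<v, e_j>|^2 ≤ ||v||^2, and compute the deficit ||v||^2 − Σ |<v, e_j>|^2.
Σ |<v, e_j>|^2 = 29/9; ||v||^2 = 6; deficit = 25/9

Write each e_j = u_j / sqrt(<u_j, u_j>) where u_j is the displayed integer vector. Then <v, e_j> = <v, u_j> / sqrt(<u_j, u_j>), so |<v, e_j>|^2 = <v, u_j>^2 / <u_j, u_j>.
Coefficients: <v, e_1> = -5/sqrt(9), <v, e_2> = -2/sqrt(9).
Square and sum: Σ |<v, e_j>|^2 = 29/9.
Compute ||v||^2 = v·v = 6.
Deficit = 6 − 29/9 = 25/9 ≥ 0, confirming Bessel's inequality. (The deficit equals ||v − Σ <v,e_j> e_j||^2, the squared distance from v to span{e_j}.)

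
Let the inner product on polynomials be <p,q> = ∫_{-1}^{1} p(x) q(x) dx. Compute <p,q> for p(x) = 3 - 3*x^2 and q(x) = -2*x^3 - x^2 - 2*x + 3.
<p,q> = 56/5

Expand the product: p(x)·q(x) = 6*x^5 + 3*x^4 - 12*x^2 - 6*x + 9.
∫_{-1}^{1} of each monomial x^k gives [2/(k+1) if k even, 0 if k odd]. Integrating term-by-term (or equivalently evaluating the antiderivative F(x) = x^6 + 3*x^5/5 - 4*x^3 - 3*x^2 + 9*x at the endpoints):
  F(1) − F(−1) = 18/5 − (-38/5) = 56/5.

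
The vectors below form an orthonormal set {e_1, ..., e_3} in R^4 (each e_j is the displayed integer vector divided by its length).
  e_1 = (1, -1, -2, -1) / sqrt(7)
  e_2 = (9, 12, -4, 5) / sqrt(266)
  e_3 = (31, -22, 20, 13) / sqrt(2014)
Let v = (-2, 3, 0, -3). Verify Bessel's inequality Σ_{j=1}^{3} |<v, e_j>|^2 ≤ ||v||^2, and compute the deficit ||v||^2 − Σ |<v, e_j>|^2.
Σ |<v, e_j>|^2 = 766/53; ||v||^2 = 22; deficit = 400/53

Write each e_j = u_j / sqrt(<u_j, u_j>) where u_j is the displayed integer vector. Then <v, e_j> = <v, u_j> / sqrt(<u_j, u_j>), so |<v, e_j>|^2 = <v, u_j>^2 / <u_j, u_j>.
Coefficients: <v, e_1> = -2/sqrt(7), <v, e_2> = 3/sqrt(266), <v, e_3> = -167/sqrt(2014).
Square and sum: Σ |<v, e_j>|^2 = 766/53.
Compute ||v||^2 = v·v = 22.
Deficit = 22 − 766/53 = 400/53 ≥ 0, confirming Bessel's inequality. (The deficit equals ||v − Σ <v,e_j> e_j||^2, the squared distance from v to span{e_j}.)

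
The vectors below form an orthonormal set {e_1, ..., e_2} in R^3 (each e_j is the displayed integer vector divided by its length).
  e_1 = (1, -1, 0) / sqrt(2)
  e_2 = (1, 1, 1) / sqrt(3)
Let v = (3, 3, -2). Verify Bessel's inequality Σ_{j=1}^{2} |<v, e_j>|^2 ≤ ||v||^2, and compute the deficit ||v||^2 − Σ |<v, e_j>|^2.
Σ |<v, e_j>|^2 = 16/3; ||v||^2 = 22; deficit = 50/3

Write each e_j = u_j / sqrt(<u_j, u_j>) where u_j is the displayed integer vector. Then <v, e_j> = <v, u_j> / sqrt(<u_j, u_j>), so |<v, e_j>|^2 = <v, u_j>^2 / <u_j, u_j>.
Coefficients: <v, e_1> = 0/sqrt(2), <v, e_2> = 4/sqrt(3).
Square and sum: Σ |<v, e_j>|^2 = 16/3.
Compute ||v||^2 = v·v = 22.
Deficit = 22 − 16/3 = 50/3 ≥ 0, confirming Bessel's inequality. (The deficit equals ||v − Σ <v,e_j> e_j||^2, the squared distance from v to span{e_j}.)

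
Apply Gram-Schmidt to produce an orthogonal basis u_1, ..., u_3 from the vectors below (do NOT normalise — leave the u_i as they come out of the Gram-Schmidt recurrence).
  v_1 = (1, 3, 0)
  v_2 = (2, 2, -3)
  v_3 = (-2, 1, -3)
Orthogonal basis:
  u_1 = (1, 3, 0)
  u_2 = (6/5, -2/5, -3)
  u_3 = (-297/106, 99/106, -66/53)

Apply the Gram-Schmidt recurrence
  u_1 = v_1
  u_i = v_i − Σ_{j<i} ((v_i · u_j) / (u_j · u_j)) · u_j.

Step by step this gives:
  u_1 = (1, 3, 0)
  u_2 = (6/5, -2/5, -3)
  u_3 = (-297/106, 99/106, -66/53)

Orthogonality check:
  u_2 · u_1 = 0 (should be 0)
  u_3 · u_1 = 0 (should be 0)
  u_3 · u_2 = 0 (should be 0)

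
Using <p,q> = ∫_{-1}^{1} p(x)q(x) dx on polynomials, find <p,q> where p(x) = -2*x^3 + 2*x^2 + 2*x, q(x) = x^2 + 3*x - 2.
<p,q> = -4/15

Expand the product: p(x)·q(x) = -2*x^5 - 4*x^4 + 12*x^3 + 2*x^2 - 4*x.
∫_{-1}^{1} of each monomial x^k gives [2/(k+1) if k even, 0 if k odd]. Integrating term-by-term (or equivalently evaluating the antiderivative F(x) = -x^6/3 - 4*x^5/5 + 3*x^4 + 2*x^3/3 - 2*x^2 at the endpoints):
  F(1) − F(−1) = 8/15 − (4/5) = -4/15.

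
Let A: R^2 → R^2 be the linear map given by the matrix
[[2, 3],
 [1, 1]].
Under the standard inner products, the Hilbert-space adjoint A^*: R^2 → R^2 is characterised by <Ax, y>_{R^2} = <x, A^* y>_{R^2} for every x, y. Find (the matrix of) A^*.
A^* = A^T =
[[2, 1],
 [3, 1]]

For real matrices with standard dot products, the defining identity <Ax, y> = <x, A^* y> gives (Ax)^T y = x^T (A^*) y, i.e. x^T A^T y = x^T (A^*) y. Since this holds for all x, y, we must have A^* = A^T. Therefore
A^* =
[[2, 1],
 [3, 1]].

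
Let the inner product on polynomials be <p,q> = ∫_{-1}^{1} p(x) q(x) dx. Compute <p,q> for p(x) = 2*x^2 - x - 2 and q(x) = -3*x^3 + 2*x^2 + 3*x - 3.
<p,q> = 92/15

Expand the product: p(x)·q(x) = -6*x^5 + 7*x^4 + 10*x^3 - 13*x^2 - 3*x + 6.
∫_{-1}^{1} of each monomial x^k gives [2/(k+1) if k even, 0 if k odd]. Integrating term-by-term (or equivalently evaluating the antiderivative F(x) = -x^6 + 7*x^5/5 + 5*x^4/2 - 13*x^3/3 - 3*x^2/2 + 6*x at the endpoints):
  F(1) − F(−1) = 46/15 − (-46/15) = 92/15.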